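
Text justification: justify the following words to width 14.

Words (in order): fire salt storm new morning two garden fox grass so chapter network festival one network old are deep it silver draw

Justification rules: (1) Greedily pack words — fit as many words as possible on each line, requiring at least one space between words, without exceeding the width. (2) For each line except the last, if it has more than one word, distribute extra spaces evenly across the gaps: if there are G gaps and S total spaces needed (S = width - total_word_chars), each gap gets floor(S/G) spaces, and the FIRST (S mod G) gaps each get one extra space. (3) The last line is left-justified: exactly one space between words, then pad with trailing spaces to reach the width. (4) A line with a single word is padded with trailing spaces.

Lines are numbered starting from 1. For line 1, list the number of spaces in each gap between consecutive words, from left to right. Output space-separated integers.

Line 1: ['fire', 'salt'] (min_width=9, slack=5)
Line 2: ['storm', 'new'] (min_width=9, slack=5)
Line 3: ['morning', 'two'] (min_width=11, slack=3)
Line 4: ['garden', 'fox'] (min_width=10, slack=4)
Line 5: ['grass', 'so'] (min_width=8, slack=6)
Line 6: ['chapter'] (min_width=7, slack=7)
Line 7: ['network'] (min_width=7, slack=7)
Line 8: ['festival', 'one'] (min_width=12, slack=2)
Line 9: ['network', 'old'] (min_width=11, slack=3)
Line 10: ['are', 'deep', 'it'] (min_width=11, slack=3)
Line 11: ['silver', 'draw'] (min_width=11, slack=3)

Answer: 6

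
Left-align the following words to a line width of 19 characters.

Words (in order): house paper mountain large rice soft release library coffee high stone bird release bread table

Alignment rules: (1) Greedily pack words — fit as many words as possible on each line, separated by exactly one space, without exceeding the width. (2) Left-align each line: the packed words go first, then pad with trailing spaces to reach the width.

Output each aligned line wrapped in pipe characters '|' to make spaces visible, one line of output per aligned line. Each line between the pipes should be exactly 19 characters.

Answer: |house paper        |
|mountain large rice|
|soft release       |
|library coffee high|
|stone bird release |
|bread table        |

Derivation:
Line 1: ['house', 'paper'] (min_width=11, slack=8)
Line 2: ['mountain', 'large', 'rice'] (min_width=19, slack=0)
Line 3: ['soft', 'release'] (min_width=12, slack=7)
Line 4: ['library', 'coffee', 'high'] (min_width=19, slack=0)
Line 5: ['stone', 'bird', 'release'] (min_width=18, slack=1)
Line 6: ['bread', 'table'] (min_width=11, slack=8)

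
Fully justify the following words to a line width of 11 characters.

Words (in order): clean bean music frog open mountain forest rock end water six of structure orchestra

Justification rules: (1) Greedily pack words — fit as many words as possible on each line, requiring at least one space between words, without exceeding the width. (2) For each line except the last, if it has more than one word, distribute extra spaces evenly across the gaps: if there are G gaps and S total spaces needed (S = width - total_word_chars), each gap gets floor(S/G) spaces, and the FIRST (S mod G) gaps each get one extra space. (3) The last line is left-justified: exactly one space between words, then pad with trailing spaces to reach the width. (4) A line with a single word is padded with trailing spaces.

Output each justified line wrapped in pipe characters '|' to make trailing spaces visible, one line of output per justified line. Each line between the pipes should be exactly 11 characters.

Answer: |clean  bean|
|music  frog|
|open       |
|mountain   |
|forest rock|
|end   water|
|six      of|
|structure  |
|orchestra  |

Derivation:
Line 1: ['clean', 'bean'] (min_width=10, slack=1)
Line 2: ['music', 'frog'] (min_width=10, slack=1)
Line 3: ['open'] (min_width=4, slack=7)
Line 4: ['mountain'] (min_width=8, slack=3)
Line 5: ['forest', 'rock'] (min_width=11, slack=0)
Line 6: ['end', 'water'] (min_width=9, slack=2)
Line 7: ['six', 'of'] (min_width=6, slack=5)
Line 8: ['structure'] (min_width=9, slack=2)
Line 9: ['orchestra'] (min_width=9, slack=2)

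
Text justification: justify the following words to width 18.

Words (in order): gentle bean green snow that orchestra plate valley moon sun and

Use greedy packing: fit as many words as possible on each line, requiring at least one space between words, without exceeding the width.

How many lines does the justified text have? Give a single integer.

Answer: 5

Derivation:
Line 1: ['gentle', 'bean', 'green'] (min_width=17, slack=1)
Line 2: ['snow', 'that'] (min_width=9, slack=9)
Line 3: ['orchestra', 'plate'] (min_width=15, slack=3)
Line 4: ['valley', 'moon', 'sun'] (min_width=15, slack=3)
Line 5: ['and'] (min_width=3, slack=15)
Total lines: 5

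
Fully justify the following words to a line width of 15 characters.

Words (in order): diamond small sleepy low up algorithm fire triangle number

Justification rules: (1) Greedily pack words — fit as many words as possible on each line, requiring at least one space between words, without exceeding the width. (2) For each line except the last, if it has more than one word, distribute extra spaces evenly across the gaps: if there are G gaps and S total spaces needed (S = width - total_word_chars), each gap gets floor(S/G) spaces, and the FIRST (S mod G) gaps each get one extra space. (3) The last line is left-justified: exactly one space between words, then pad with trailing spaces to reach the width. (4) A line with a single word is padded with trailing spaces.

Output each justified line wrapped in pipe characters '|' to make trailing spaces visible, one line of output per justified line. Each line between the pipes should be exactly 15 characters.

Line 1: ['diamond', 'small'] (min_width=13, slack=2)
Line 2: ['sleepy', 'low', 'up'] (min_width=13, slack=2)
Line 3: ['algorithm', 'fire'] (min_width=14, slack=1)
Line 4: ['triangle', 'number'] (min_width=15, slack=0)

Answer: |diamond   small|
|sleepy  low  up|
|algorithm  fire|
|triangle number|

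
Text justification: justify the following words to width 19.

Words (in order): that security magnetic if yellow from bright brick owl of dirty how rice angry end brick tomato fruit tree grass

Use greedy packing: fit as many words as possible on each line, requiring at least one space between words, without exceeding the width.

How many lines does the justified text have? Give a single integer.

Line 1: ['that', 'security'] (min_width=13, slack=6)
Line 2: ['magnetic', 'if', 'yellow'] (min_width=18, slack=1)
Line 3: ['from', 'bright', 'brick'] (min_width=17, slack=2)
Line 4: ['owl', 'of', 'dirty', 'how'] (min_width=16, slack=3)
Line 5: ['rice', 'angry', 'end'] (min_width=14, slack=5)
Line 6: ['brick', 'tomato', 'fruit'] (min_width=18, slack=1)
Line 7: ['tree', 'grass'] (min_width=10, slack=9)
Total lines: 7

Answer: 7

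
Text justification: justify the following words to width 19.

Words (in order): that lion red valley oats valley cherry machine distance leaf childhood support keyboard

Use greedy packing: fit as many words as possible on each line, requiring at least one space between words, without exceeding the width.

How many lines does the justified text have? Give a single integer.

Answer: 6

Derivation:
Line 1: ['that', 'lion', 'red'] (min_width=13, slack=6)
Line 2: ['valley', 'oats', 'valley'] (min_width=18, slack=1)
Line 3: ['cherry', 'machine'] (min_width=14, slack=5)
Line 4: ['distance', 'leaf'] (min_width=13, slack=6)
Line 5: ['childhood', 'support'] (min_width=17, slack=2)
Line 6: ['keyboard'] (min_width=8, slack=11)
Total lines: 6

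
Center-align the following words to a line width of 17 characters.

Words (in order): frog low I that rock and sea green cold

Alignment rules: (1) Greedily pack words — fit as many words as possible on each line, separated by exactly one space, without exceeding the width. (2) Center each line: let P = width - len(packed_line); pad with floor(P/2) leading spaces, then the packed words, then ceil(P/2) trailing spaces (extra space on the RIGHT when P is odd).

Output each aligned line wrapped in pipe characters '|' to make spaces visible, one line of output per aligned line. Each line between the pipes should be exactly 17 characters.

Line 1: ['frog', 'low', 'I', 'that'] (min_width=15, slack=2)
Line 2: ['rock', 'and', 'sea'] (min_width=12, slack=5)
Line 3: ['green', 'cold'] (min_width=10, slack=7)

Answer: | frog low I that |
|  rock and sea   |
|   green cold    |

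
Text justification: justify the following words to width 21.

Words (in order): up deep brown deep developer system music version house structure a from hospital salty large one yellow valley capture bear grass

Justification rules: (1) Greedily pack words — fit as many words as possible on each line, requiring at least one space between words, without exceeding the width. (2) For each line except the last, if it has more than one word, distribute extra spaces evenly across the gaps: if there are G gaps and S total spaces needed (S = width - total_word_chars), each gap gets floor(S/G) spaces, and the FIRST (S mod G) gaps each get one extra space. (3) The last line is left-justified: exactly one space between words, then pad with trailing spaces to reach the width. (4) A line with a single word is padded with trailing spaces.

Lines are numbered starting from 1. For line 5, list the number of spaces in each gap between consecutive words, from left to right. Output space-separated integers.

Line 1: ['up', 'deep', 'brown', 'deep'] (min_width=18, slack=3)
Line 2: ['developer', 'system'] (min_width=16, slack=5)
Line 3: ['music', 'version', 'house'] (min_width=19, slack=2)
Line 4: ['structure', 'a', 'from'] (min_width=16, slack=5)
Line 5: ['hospital', 'salty', 'large'] (min_width=20, slack=1)
Line 6: ['one', 'yellow', 'valley'] (min_width=17, slack=4)
Line 7: ['capture', 'bear', 'grass'] (min_width=18, slack=3)

Answer: 2 1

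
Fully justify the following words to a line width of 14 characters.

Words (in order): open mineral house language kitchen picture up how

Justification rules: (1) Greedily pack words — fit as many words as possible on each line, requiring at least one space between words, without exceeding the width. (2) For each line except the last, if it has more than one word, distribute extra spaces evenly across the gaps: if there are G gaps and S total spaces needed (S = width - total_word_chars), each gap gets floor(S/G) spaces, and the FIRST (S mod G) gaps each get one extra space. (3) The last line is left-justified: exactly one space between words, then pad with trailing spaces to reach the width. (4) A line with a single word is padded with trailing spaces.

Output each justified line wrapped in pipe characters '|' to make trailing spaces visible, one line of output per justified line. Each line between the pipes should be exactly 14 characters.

Answer: |open   mineral|
|house language|
|kitchen       |
|picture up how|

Derivation:
Line 1: ['open', 'mineral'] (min_width=12, slack=2)
Line 2: ['house', 'language'] (min_width=14, slack=0)
Line 3: ['kitchen'] (min_width=7, slack=7)
Line 4: ['picture', 'up', 'how'] (min_width=14, slack=0)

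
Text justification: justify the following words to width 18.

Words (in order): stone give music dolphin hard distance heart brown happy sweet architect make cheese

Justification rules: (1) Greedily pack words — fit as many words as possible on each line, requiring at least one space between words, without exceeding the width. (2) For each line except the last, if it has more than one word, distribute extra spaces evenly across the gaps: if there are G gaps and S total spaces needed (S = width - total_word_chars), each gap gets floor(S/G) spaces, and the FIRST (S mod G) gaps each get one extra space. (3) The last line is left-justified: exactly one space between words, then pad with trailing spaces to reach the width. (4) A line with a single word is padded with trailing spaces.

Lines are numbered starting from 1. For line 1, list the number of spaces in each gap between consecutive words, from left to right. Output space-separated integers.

Answer: 2 2

Derivation:
Line 1: ['stone', 'give', 'music'] (min_width=16, slack=2)
Line 2: ['dolphin', 'hard'] (min_width=12, slack=6)
Line 3: ['distance', 'heart'] (min_width=14, slack=4)
Line 4: ['brown', 'happy', 'sweet'] (min_width=17, slack=1)
Line 5: ['architect', 'make'] (min_width=14, slack=4)
Line 6: ['cheese'] (min_width=6, slack=12)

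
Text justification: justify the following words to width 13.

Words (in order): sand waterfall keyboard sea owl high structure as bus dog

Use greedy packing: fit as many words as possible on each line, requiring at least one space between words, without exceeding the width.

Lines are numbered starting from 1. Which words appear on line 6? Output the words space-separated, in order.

Answer: bus dog

Derivation:
Line 1: ['sand'] (min_width=4, slack=9)
Line 2: ['waterfall'] (min_width=9, slack=4)
Line 3: ['keyboard', 'sea'] (min_width=12, slack=1)
Line 4: ['owl', 'high'] (min_width=8, slack=5)
Line 5: ['structure', 'as'] (min_width=12, slack=1)
Line 6: ['bus', 'dog'] (min_width=7, slack=6)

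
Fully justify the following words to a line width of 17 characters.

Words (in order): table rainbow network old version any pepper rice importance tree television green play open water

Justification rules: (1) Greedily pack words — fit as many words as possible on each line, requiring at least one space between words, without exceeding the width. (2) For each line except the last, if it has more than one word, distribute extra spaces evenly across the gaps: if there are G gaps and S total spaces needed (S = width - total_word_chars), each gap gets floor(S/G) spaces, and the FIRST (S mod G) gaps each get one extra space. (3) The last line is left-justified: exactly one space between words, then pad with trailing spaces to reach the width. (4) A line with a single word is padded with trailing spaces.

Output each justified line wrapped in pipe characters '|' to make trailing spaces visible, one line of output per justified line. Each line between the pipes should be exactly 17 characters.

Line 1: ['table', 'rainbow'] (min_width=13, slack=4)
Line 2: ['network', 'old'] (min_width=11, slack=6)
Line 3: ['version', 'any'] (min_width=11, slack=6)
Line 4: ['pepper', 'rice'] (min_width=11, slack=6)
Line 5: ['importance', 'tree'] (min_width=15, slack=2)
Line 6: ['television', 'green'] (min_width=16, slack=1)
Line 7: ['play', 'open', 'water'] (min_width=15, slack=2)

Answer: |table     rainbow|
|network       old|
|version       any|
|pepper       rice|
|importance   tree|
|television  green|
|play open water  |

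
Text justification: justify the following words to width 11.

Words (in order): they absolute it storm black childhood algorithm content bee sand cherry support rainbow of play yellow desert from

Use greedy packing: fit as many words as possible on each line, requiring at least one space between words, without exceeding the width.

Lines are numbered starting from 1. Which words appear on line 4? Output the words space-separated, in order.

Answer: childhood

Derivation:
Line 1: ['they'] (min_width=4, slack=7)
Line 2: ['absolute', 'it'] (min_width=11, slack=0)
Line 3: ['storm', 'black'] (min_width=11, slack=0)
Line 4: ['childhood'] (min_width=9, slack=2)
Line 5: ['algorithm'] (min_width=9, slack=2)
Line 6: ['content', 'bee'] (min_width=11, slack=0)
Line 7: ['sand', 'cherry'] (min_width=11, slack=0)
Line 8: ['support'] (min_width=7, slack=4)
Line 9: ['rainbow', 'of'] (min_width=10, slack=1)
Line 10: ['play', 'yellow'] (min_width=11, slack=0)
Line 11: ['desert', 'from'] (min_width=11, slack=0)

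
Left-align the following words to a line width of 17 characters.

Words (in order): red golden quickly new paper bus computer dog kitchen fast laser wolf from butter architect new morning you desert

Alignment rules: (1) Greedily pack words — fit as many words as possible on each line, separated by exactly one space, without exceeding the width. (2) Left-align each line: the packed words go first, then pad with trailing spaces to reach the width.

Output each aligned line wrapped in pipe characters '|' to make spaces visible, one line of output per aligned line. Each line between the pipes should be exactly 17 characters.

Answer: |red golden       |
|quickly new paper|
|bus computer dog |
|kitchen fast     |
|laser wolf from  |
|butter architect |
|new morning you  |
|desert           |

Derivation:
Line 1: ['red', 'golden'] (min_width=10, slack=7)
Line 2: ['quickly', 'new', 'paper'] (min_width=17, slack=0)
Line 3: ['bus', 'computer', 'dog'] (min_width=16, slack=1)
Line 4: ['kitchen', 'fast'] (min_width=12, slack=5)
Line 5: ['laser', 'wolf', 'from'] (min_width=15, slack=2)
Line 6: ['butter', 'architect'] (min_width=16, slack=1)
Line 7: ['new', 'morning', 'you'] (min_width=15, slack=2)
Line 8: ['desert'] (min_width=6, slack=11)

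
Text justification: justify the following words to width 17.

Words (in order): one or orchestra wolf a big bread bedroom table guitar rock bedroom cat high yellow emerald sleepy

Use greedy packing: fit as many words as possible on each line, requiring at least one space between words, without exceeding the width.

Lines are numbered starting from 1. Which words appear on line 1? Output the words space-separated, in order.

Line 1: ['one', 'or', 'orchestra'] (min_width=16, slack=1)
Line 2: ['wolf', 'a', 'big', 'bread'] (min_width=16, slack=1)
Line 3: ['bedroom', 'table'] (min_width=13, slack=4)
Line 4: ['guitar', 'rock'] (min_width=11, slack=6)
Line 5: ['bedroom', 'cat', 'high'] (min_width=16, slack=1)
Line 6: ['yellow', 'emerald'] (min_width=14, slack=3)
Line 7: ['sleepy'] (min_width=6, slack=11)

Answer: one or orchestra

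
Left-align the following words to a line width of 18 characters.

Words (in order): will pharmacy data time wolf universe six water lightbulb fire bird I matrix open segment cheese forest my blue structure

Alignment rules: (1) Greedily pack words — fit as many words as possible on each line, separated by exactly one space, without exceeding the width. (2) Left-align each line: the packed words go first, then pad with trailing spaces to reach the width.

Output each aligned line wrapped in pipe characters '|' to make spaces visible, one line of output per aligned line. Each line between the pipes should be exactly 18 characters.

Line 1: ['will', 'pharmacy', 'data'] (min_width=18, slack=0)
Line 2: ['time', 'wolf', 'universe'] (min_width=18, slack=0)
Line 3: ['six', 'water'] (min_width=9, slack=9)
Line 4: ['lightbulb', 'fire'] (min_width=14, slack=4)
Line 5: ['bird', 'I', 'matrix', 'open'] (min_width=18, slack=0)
Line 6: ['segment', 'cheese'] (min_width=14, slack=4)
Line 7: ['forest', 'my', 'blue'] (min_width=14, slack=4)
Line 8: ['structure'] (min_width=9, slack=9)

Answer: |will pharmacy data|
|time wolf universe|
|six water         |
|lightbulb fire    |
|bird I matrix open|
|segment cheese    |
|forest my blue    |
|structure         |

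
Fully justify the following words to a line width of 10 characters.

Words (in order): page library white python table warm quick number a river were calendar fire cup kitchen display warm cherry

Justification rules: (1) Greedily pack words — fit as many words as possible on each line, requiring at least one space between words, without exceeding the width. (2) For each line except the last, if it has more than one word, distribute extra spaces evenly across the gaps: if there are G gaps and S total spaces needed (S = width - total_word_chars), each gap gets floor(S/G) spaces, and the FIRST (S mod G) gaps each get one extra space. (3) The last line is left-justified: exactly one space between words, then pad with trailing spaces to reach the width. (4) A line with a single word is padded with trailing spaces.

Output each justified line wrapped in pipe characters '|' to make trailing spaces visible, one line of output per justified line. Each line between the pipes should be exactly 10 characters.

Line 1: ['page'] (min_width=4, slack=6)
Line 2: ['library'] (min_width=7, slack=3)
Line 3: ['white'] (min_width=5, slack=5)
Line 4: ['python'] (min_width=6, slack=4)
Line 5: ['table', 'warm'] (min_width=10, slack=0)
Line 6: ['quick'] (min_width=5, slack=5)
Line 7: ['number', 'a'] (min_width=8, slack=2)
Line 8: ['river', 'were'] (min_width=10, slack=0)
Line 9: ['calendar'] (min_width=8, slack=2)
Line 10: ['fire', 'cup'] (min_width=8, slack=2)
Line 11: ['kitchen'] (min_width=7, slack=3)
Line 12: ['display'] (min_width=7, slack=3)
Line 13: ['warm'] (min_width=4, slack=6)
Line 14: ['cherry'] (min_width=6, slack=4)

Answer: |page      |
|library   |
|white     |
|python    |
|table warm|
|quick     |
|number   a|
|river were|
|calendar  |
|fire   cup|
|kitchen   |
|display   |
|warm      |
|cherry    |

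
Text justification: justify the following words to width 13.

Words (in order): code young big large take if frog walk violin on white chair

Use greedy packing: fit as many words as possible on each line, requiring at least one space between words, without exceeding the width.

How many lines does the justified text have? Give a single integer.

Line 1: ['code', 'young'] (min_width=10, slack=3)
Line 2: ['big', 'large'] (min_width=9, slack=4)
Line 3: ['take', 'if', 'frog'] (min_width=12, slack=1)
Line 4: ['walk', 'violin'] (min_width=11, slack=2)
Line 5: ['on', 'white'] (min_width=8, slack=5)
Line 6: ['chair'] (min_width=5, slack=8)
Total lines: 6

Answer: 6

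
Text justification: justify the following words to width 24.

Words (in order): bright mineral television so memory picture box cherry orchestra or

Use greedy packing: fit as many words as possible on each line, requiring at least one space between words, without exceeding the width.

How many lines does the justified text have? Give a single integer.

Answer: 4

Derivation:
Line 1: ['bright', 'mineral'] (min_width=14, slack=10)
Line 2: ['television', 'so', 'memory'] (min_width=20, slack=4)
Line 3: ['picture', 'box', 'cherry'] (min_width=18, slack=6)
Line 4: ['orchestra', 'or'] (min_width=12, slack=12)
Total lines: 4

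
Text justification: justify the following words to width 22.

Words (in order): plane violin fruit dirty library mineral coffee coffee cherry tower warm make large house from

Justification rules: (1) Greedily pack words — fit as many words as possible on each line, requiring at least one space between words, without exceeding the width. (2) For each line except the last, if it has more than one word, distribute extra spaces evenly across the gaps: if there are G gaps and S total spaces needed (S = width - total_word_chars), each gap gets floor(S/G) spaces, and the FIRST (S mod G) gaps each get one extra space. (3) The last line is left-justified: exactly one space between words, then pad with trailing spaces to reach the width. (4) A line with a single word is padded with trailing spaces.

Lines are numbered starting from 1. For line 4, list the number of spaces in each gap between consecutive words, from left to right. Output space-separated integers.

Answer: 2 1 1

Derivation:
Line 1: ['plane', 'violin', 'fruit'] (min_width=18, slack=4)
Line 2: ['dirty', 'library', 'mineral'] (min_width=21, slack=1)
Line 3: ['coffee', 'coffee', 'cherry'] (min_width=20, slack=2)
Line 4: ['tower', 'warm', 'make', 'large'] (min_width=21, slack=1)
Line 5: ['house', 'from'] (min_width=10, slack=12)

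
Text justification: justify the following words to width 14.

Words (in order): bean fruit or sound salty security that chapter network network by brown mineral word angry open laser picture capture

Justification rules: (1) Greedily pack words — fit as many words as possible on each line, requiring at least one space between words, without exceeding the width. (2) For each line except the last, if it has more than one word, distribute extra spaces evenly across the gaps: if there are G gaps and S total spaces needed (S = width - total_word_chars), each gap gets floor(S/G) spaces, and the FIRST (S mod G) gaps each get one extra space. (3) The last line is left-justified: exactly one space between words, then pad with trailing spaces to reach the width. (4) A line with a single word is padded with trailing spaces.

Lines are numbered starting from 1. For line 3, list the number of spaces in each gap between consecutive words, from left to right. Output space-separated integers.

Line 1: ['bean', 'fruit', 'or'] (min_width=13, slack=1)
Line 2: ['sound', 'salty'] (min_width=11, slack=3)
Line 3: ['security', 'that'] (min_width=13, slack=1)
Line 4: ['chapter'] (min_width=7, slack=7)
Line 5: ['network'] (min_width=7, slack=7)
Line 6: ['network', 'by'] (min_width=10, slack=4)
Line 7: ['brown', 'mineral'] (min_width=13, slack=1)
Line 8: ['word', 'angry'] (min_width=10, slack=4)
Line 9: ['open', 'laser'] (min_width=10, slack=4)
Line 10: ['picture'] (min_width=7, slack=7)
Line 11: ['capture'] (min_width=7, slack=7)

Answer: 2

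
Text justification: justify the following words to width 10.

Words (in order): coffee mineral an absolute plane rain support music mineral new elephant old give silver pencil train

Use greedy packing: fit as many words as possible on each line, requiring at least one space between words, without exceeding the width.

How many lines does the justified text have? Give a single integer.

Answer: 13

Derivation:
Line 1: ['coffee'] (min_width=6, slack=4)
Line 2: ['mineral', 'an'] (min_width=10, slack=0)
Line 3: ['absolute'] (min_width=8, slack=2)
Line 4: ['plane', 'rain'] (min_width=10, slack=0)
Line 5: ['support'] (min_width=7, slack=3)
Line 6: ['music'] (min_width=5, slack=5)
Line 7: ['mineral'] (min_width=7, slack=3)
Line 8: ['new'] (min_width=3, slack=7)
Line 9: ['elephant'] (min_width=8, slack=2)
Line 10: ['old', 'give'] (min_width=8, slack=2)
Line 11: ['silver'] (min_width=6, slack=4)
Line 12: ['pencil'] (min_width=6, slack=4)
Line 13: ['train'] (min_width=5, slack=5)
Total lines: 13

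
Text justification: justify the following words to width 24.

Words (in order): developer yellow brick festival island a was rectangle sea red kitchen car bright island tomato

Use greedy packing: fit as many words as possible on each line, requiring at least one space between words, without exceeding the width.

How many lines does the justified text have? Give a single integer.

Line 1: ['developer', 'yellow', 'brick'] (min_width=22, slack=2)
Line 2: ['festival', 'island', 'a', 'was'] (min_width=21, slack=3)
Line 3: ['rectangle', 'sea', 'red'] (min_width=17, slack=7)
Line 4: ['kitchen', 'car', 'bright'] (min_width=18, slack=6)
Line 5: ['island', 'tomato'] (min_width=13, slack=11)
Total lines: 5

Answer: 5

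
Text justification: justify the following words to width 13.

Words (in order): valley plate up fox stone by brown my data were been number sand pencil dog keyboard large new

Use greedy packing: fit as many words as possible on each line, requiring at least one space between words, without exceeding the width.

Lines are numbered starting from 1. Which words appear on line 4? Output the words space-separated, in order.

Answer: data were

Derivation:
Line 1: ['valley', 'plate'] (min_width=12, slack=1)
Line 2: ['up', 'fox', 'stone'] (min_width=12, slack=1)
Line 3: ['by', 'brown', 'my'] (min_width=11, slack=2)
Line 4: ['data', 'were'] (min_width=9, slack=4)
Line 5: ['been', 'number'] (min_width=11, slack=2)
Line 6: ['sand', 'pencil'] (min_width=11, slack=2)
Line 7: ['dog', 'keyboard'] (min_width=12, slack=1)
Line 8: ['large', 'new'] (min_width=9, slack=4)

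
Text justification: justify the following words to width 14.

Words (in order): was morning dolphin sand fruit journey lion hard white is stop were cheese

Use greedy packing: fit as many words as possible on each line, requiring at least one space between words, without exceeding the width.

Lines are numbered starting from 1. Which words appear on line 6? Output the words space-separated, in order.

Line 1: ['was', 'morning'] (min_width=11, slack=3)
Line 2: ['dolphin', 'sand'] (min_width=12, slack=2)
Line 3: ['fruit', 'journey'] (min_width=13, slack=1)
Line 4: ['lion', 'hard'] (min_width=9, slack=5)
Line 5: ['white', 'is', 'stop'] (min_width=13, slack=1)
Line 6: ['were', 'cheese'] (min_width=11, slack=3)

Answer: were cheese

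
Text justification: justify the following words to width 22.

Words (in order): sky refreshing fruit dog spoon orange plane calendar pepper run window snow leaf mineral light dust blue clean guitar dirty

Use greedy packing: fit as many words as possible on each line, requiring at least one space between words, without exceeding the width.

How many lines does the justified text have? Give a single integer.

Answer: 7

Derivation:
Line 1: ['sky', 'refreshing', 'fruit'] (min_width=20, slack=2)
Line 2: ['dog', 'spoon', 'orange', 'plane'] (min_width=22, slack=0)
Line 3: ['calendar', 'pepper', 'run'] (min_width=19, slack=3)
Line 4: ['window', 'snow', 'leaf'] (min_width=16, slack=6)
Line 5: ['mineral', 'light', 'dust'] (min_width=18, slack=4)
Line 6: ['blue', 'clean', 'guitar'] (min_width=17, slack=5)
Line 7: ['dirty'] (min_width=5, slack=17)
Total lines: 7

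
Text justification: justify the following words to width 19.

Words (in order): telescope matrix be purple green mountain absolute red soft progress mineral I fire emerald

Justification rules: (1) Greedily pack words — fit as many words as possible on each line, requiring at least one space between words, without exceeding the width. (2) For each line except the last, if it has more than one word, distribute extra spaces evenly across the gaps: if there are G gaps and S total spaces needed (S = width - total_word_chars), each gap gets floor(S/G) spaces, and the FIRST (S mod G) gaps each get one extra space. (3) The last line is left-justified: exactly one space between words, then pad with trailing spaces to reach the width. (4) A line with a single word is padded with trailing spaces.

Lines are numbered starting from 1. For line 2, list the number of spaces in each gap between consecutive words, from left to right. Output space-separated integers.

Answer: 8

Derivation:
Line 1: ['telescope', 'matrix', 'be'] (min_width=19, slack=0)
Line 2: ['purple', 'green'] (min_width=12, slack=7)
Line 3: ['mountain', 'absolute'] (min_width=17, slack=2)
Line 4: ['red', 'soft', 'progress'] (min_width=17, slack=2)
Line 5: ['mineral', 'I', 'fire'] (min_width=14, slack=5)
Line 6: ['emerald'] (min_width=7, slack=12)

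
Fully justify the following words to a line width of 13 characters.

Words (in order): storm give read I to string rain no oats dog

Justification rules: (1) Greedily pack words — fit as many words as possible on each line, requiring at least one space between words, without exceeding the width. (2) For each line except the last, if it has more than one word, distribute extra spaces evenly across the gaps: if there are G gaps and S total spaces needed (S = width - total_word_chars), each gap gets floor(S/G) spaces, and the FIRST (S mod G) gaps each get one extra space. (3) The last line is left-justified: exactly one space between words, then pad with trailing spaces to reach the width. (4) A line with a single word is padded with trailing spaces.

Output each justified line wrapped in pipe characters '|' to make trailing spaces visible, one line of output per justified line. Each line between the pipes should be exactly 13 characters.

Line 1: ['storm', 'give'] (min_width=10, slack=3)
Line 2: ['read', 'I', 'to'] (min_width=9, slack=4)
Line 3: ['string', 'rain'] (min_width=11, slack=2)
Line 4: ['no', 'oats', 'dog'] (min_width=11, slack=2)

Answer: |storm    give|
|read   I   to|
|string   rain|
|no oats dog  |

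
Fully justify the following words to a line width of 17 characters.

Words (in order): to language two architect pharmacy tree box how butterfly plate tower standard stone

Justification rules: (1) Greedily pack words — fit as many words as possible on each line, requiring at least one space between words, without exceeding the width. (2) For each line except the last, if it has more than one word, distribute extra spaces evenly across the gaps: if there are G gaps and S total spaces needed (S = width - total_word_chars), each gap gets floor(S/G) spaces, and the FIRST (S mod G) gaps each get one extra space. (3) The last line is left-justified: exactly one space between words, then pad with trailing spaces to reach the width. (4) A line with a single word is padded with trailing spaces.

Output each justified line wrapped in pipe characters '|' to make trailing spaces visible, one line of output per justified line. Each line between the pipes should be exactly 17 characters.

Answer: |to  language  two|
|architect        |
|pharmacy tree box|
|how     butterfly|
|plate       tower|
|standard stone   |

Derivation:
Line 1: ['to', 'language', 'two'] (min_width=15, slack=2)
Line 2: ['architect'] (min_width=9, slack=8)
Line 3: ['pharmacy', 'tree', 'box'] (min_width=17, slack=0)
Line 4: ['how', 'butterfly'] (min_width=13, slack=4)
Line 5: ['plate', 'tower'] (min_width=11, slack=6)
Line 6: ['standard', 'stone'] (min_width=14, slack=3)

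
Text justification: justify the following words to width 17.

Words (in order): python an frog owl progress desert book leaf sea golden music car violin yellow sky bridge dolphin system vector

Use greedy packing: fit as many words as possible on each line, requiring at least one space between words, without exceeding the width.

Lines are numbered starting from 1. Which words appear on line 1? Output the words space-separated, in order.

Answer: python an frog

Derivation:
Line 1: ['python', 'an', 'frog'] (min_width=14, slack=3)
Line 2: ['owl', 'progress'] (min_width=12, slack=5)
Line 3: ['desert', 'book', 'leaf'] (min_width=16, slack=1)
Line 4: ['sea', 'golden', 'music'] (min_width=16, slack=1)
Line 5: ['car', 'violin', 'yellow'] (min_width=17, slack=0)
Line 6: ['sky', 'bridge'] (min_width=10, slack=7)
Line 7: ['dolphin', 'system'] (min_width=14, slack=3)
Line 8: ['vector'] (min_width=6, slack=11)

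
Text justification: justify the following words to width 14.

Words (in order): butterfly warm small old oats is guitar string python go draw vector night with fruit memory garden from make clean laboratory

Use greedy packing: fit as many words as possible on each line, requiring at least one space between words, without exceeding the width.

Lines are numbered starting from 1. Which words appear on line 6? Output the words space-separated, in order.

Line 1: ['butterfly', 'warm'] (min_width=14, slack=0)
Line 2: ['small', 'old', 'oats'] (min_width=14, slack=0)
Line 3: ['is', 'guitar'] (min_width=9, slack=5)
Line 4: ['string', 'python'] (min_width=13, slack=1)
Line 5: ['go', 'draw', 'vector'] (min_width=14, slack=0)
Line 6: ['night', 'with'] (min_width=10, slack=4)
Line 7: ['fruit', 'memory'] (min_width=12, slack=2)
Line 8: ['garden', 'from'] (min_width=11, slack=3)
Line 9: ['make', 'clean'] (min_width=10, slack=4)
Line 10: ['laboratory'] (min_width=10, slack=4)

Answer: night with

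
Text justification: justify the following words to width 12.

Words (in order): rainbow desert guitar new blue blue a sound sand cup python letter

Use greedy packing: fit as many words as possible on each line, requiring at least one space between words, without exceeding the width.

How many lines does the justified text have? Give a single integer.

Line 1: ['rainbow'] (min_width=7, slack=5)
Line 2: ['desert'] (min_width=6, slack=6)
Line 3: ['guitar', 'new'] (min_width=10, slack=2)
Line 4: ['blue', 'blue', 'a'] (min_width=11, slack=1)
Line 5: ['sound', 'sand'] (min_width=10, slack=2)
Line 6: ['cup', 'python'] (min_width=10, slack=2)
Line 7: ['letter'] (min_width=6, slack=6)
Total lines: 7

Answer: 7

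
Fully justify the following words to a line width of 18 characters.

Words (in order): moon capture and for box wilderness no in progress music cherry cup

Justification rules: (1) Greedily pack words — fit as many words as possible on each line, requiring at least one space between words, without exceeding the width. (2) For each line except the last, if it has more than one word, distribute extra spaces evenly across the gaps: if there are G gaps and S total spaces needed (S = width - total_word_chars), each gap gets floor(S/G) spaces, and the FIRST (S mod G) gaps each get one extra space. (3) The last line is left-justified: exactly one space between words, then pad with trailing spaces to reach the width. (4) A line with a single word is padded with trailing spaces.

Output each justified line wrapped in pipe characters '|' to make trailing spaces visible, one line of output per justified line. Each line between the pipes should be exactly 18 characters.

Answer: |moon  capture  and|
|for box wilderness|
|no   in   progress|
|music cherry cup  |

Derivation:
Line 1: ['moon', 'capture', 'and'] (min_width=16, slack=2)
Line 2: ['for', 'box', 'wilderness'] (min_width=18, slack=0)
Line 3: ['no', 'in', 'progress'] (min_width=14, slack=4)
Line 4: ['music', 'cherry', 'cup'] (min_width=16, slack=2)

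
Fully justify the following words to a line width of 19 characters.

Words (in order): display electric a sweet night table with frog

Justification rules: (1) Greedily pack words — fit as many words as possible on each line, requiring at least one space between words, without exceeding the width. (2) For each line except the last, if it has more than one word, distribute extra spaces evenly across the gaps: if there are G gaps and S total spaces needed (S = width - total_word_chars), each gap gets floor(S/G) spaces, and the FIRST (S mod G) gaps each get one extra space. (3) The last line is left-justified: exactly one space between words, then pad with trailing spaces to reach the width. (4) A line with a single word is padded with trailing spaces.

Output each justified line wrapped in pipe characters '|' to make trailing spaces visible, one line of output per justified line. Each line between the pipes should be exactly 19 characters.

Answer: |display  electric a|
|sweet  night  table|
|with frog          |

Derivation:
Line 1: ['display', 'electric', 'a'] (min_width=18, slack=1)
Line 2: ['sweet', 'night', 'table'] (min_width=17, slack=2)
Line 3: ['with', 'frog'] (min_width=9, slack=10)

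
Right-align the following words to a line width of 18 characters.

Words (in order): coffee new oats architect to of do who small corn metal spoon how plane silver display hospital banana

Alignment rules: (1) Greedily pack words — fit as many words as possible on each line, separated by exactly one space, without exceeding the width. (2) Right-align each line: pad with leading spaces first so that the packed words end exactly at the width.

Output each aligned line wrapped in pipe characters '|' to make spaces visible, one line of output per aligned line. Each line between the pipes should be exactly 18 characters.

Answer: |   coffee new oats|
|architect to of do|
|    who small corn|
|   metal spoon how|
|      plane silver|
|  display hospital|
|            banana|

Derivation:
Line 1: ['coffee', 'new', 'oats'] (min_width=15, slack=3)
Line 2: ['architect', 'to', 'of', 'do'] (min_width=18, slack=0)
Line 3: ['who', 'small', 'corn'] (min_width=14, slack=4)
Line 4: ['metal', 'spoon', 'how'] (min_width=15, slack=3)
Line 5: ['plane', 'silver'] (min_width=12, slack=6)
Line 6: ['display', 'hospital'] (min_width=16, slack=2)
Line 7: ['banana'] (min_width=6, slack=12)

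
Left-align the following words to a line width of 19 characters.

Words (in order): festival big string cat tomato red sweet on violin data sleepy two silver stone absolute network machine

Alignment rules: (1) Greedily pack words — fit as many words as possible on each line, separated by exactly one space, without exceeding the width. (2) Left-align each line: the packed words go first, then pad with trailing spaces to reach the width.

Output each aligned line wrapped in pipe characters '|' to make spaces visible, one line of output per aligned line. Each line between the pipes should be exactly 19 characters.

Line 1: ['festival', 'big', 'string'] (min_width=19, slack=0)
Line 2: ['cat', 'tomato', 'red'] (min_width=14, slack=5)
Line 3: ['sweet', 'on', 'violin'] (min_width=15, slack=4)
Line 4: ['data', 'sleepy', 'two'] (min_width=15, slack=4)
Line 5: ['silver', 'stone'] (min_width=12, slack=7)
Line 6: ['absolute', 'network'] (min_width=16, slack=3)
Line 7: ['machine'] (min_width=7, slack=12)

Answer: |festival big string|
|cat tomato red     |
|sweet on violin    |
|data sleepy two    |
|silver stone       |
|absolute network   |
|machine            |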